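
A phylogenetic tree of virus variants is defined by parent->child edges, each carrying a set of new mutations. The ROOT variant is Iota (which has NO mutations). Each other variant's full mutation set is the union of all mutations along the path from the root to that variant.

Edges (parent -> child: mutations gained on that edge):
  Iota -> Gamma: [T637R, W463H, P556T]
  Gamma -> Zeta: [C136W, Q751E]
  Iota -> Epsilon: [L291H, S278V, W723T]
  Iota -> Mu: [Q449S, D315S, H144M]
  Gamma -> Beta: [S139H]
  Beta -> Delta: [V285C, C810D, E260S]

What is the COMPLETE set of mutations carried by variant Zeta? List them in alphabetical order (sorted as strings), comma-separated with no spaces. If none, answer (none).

At Iota: gained [] -> total []
At Gamma: gained ['T637R', 'W463H', 'P556T'] -> total ['P556T', 'T637R', 'W463H']
At Zeta: gained ['C136W', 'Q751E'] -> total ['C136W', 'P556T', 'Q751E', 'T637R', 'W463H']

Answer: C136W,P556T,Q751E,T637R,W463H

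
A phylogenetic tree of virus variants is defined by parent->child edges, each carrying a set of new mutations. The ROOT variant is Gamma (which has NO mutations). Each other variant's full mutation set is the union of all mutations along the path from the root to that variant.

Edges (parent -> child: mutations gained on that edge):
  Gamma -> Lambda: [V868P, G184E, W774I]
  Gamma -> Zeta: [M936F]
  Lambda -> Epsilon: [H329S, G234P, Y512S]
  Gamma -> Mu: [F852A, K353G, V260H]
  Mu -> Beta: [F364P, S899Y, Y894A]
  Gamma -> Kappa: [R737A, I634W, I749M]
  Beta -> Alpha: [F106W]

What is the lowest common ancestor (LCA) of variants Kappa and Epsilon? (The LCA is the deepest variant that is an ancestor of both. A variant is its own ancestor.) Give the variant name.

Answer: Gamma

Derivation:
Path from root to Kappa: Gamma -> Kappa
  ancestors of Kappa: {Gamma, Kappa}
Path from root to Epsilon: Gamma -> Lambda -> Epsilon
  ancestors of Epsilon: {Gamma, Lambda, Epsilon}
Common ancestors: {Gamma}
Walk up from Epsilon: Epsilon (not in ancestors of Kappa), Lambda (not in ancestors of Kappa), Gamma (in ancestors of Kappa)
Deepest common ancestor (LCA) = Gamma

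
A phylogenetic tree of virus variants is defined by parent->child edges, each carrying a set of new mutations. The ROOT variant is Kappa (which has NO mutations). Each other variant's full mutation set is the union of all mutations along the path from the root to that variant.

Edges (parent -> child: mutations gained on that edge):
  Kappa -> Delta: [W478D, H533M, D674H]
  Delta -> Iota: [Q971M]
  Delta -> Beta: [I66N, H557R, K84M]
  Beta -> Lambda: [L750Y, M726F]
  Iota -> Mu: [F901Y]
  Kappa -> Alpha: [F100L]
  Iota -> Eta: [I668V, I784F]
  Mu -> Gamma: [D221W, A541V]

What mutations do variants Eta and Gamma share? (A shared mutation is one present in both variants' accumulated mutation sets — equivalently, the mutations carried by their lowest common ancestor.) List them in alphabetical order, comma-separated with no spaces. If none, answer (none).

Accumulating mutations along path to Eta:
  At Kappa: gained [] -> total []
  At Delta: gained ['W478D', 'H533M', 'D674H'] -> total ['D674H', 'H533M', 'W478D']
  At Iota: gained ['Q971M'] -> total ['D674H', 'H533M', 'Q971M', 'W478D']
  At Eta: gained ['I668V', 'I784F'] -> total ['D674H', 'H533M', 'I668V', 'I784F', 'Q971M', 'W478D']
Mutations(Eta) = ['D674H', 'H533M', 'I668V', 'I784F', 'Q971M', 'W478D']
Accumulating mutations along path to Gamma:
  At Kappa: gained [] -> total []
  At Delta: gained ['W478D', 'H533M', 'D674H'] -> total ['D674H', 'H533M', 'W478D']
  At Iota: gained ['Q971M'] -> total ['D674H', 'H533M', 'Q971M', 'W478D']
  At Mu: gained ['F901Y'] -> total ['D674H', 'F901Y', 'H533M', 'Q971M', 'W478D']
  At Gamma: gained ['D221W', 'A541V'] -> total ['A541V', 'D221W', 'D674H', 'F901Y', 'H533M', 'Q971M', 'W478D']
Mutations(Gamma) = ['A541V', 'D221W', 'D674H', 'F901Y', 'H533M', 'Q971M', 'W478D']
Intersection: ['D674H', 'H533M', 'I668V', 'I784F', 'Q971M', 'W478D'] ∩ ['A541V', 'D221W', 'D674H', 'F901Y', 'H533M', 'Q971M', 'W478D'] = ['D674H', 'H533M', 'Q971M', 'W478D']

Answer: D674H,H533M,Q971M,W478D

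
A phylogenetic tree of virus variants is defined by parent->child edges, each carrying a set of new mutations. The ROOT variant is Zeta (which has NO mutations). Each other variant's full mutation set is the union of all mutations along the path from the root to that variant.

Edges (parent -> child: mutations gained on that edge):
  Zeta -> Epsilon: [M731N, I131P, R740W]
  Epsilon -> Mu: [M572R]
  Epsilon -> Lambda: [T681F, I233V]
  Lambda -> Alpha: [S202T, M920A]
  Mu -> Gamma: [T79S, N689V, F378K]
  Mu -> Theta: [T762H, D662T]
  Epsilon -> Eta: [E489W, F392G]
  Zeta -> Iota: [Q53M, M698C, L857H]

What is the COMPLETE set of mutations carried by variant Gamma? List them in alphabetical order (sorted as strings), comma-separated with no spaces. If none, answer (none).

Answer: F378K,I131P,M572R,M731N,N689V,R740W,T79S

Derivation:
At Zeta: gained [] -> total []
At Epsilon: gained ['M731N', 'I131P', 'R740W'] -> total ['I131P', 'M731N', 'R740W']
At Mu: gained ['M572R'] -> total ['I131P', 'M572R', 'M731N', 'R740W']
At Gamma: gained ['T79S', 'N689V', 'F378K'] -> total ['F378K', 'I131P', 'M572R', 'M731N', 'N689V', 'R740W', 'T79S']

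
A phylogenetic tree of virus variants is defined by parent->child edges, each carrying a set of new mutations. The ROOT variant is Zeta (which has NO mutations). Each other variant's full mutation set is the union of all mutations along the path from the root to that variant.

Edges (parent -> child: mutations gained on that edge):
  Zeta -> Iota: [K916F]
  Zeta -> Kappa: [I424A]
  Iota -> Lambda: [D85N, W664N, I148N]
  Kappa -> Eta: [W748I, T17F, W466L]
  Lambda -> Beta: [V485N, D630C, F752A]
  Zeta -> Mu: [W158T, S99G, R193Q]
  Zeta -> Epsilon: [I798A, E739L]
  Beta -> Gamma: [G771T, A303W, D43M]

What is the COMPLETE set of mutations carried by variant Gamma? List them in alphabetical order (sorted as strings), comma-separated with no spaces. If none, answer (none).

At Zeta: gained [] -> total []
At Iota: gained ['K916F'] -> total ['K916F']
At Lambda: gained ['D85N', 'W664N', 'I148N'] -> total ['D85N', 'I148N', 'K916F', 'W664N']
At Beta: gained ['V485N', 'D630C', 'F752A'] -> total ['D630C', 'D85N', 'F752A', 'I148N', 'K916F', 'V485N', 'W664N']
At Gamma: gained ['G771T', 'A303W', 'D43M'] -> total ['A303W', 'D43M', 'D630C', 'D85N', 'F752A', 'G771T', 'I148N', 'K916F', 'V485N', 'W664N']

Answer: A303W,D43M,D630C,D85N,F752A,G771T,I148N,K916F,V485N,W664N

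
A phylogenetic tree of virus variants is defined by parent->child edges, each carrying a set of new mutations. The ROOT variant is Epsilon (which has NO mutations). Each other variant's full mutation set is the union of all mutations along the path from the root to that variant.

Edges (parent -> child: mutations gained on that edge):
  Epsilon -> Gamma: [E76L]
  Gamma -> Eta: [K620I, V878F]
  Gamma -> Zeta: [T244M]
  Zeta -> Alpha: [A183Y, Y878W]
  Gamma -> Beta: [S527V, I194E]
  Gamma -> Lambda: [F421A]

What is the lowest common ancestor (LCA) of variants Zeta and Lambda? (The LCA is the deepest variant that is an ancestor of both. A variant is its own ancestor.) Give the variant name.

Answer: Gamma

Derivation:
Path from root to Zeta: Epsilon -> Gamma -> Zeta
  ancestors of Zeta: {Epsilon, Gamma, Zeta}
Path from root to Lambda: Epsilon -> Gamma -> Lambda
  ancestors of Lambda: {Epsilon, Gamma, Lambda}
Common ancestors: {Epsilon, Gamma}
Walk up from Lambda: Lambda (not in ancestors of Zeta), Gamma (in ancestors of Zeta), Epsilon (in ancestors of Zeta)
Deepest common ancestor (LCA) = Gamma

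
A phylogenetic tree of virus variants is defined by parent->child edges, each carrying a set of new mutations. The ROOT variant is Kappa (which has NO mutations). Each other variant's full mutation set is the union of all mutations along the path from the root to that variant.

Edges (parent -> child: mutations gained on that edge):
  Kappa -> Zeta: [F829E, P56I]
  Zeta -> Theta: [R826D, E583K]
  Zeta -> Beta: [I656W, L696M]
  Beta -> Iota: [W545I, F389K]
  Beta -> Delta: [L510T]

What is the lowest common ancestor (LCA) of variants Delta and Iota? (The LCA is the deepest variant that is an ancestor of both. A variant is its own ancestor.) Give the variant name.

Path from root to Delta: Kappa -> Zeta -> Beta -> Delta
  ancestors of Delta: {Kappa, Zeta, Beta, Delta}
Path from root to Iota: Kappa -> Zeta -> Beta -> Iota
  ancestors of Iota: {Kappa, Zeta, Beta, Iota}
Common ancestors: {Kappa, Zeta, Beta}
Walk up from Iota: Iota (not in ancestors of Delta), Beta (in ancestors of Delta), Zeta (in ancestors of Delta), Kappa (in ancestors of Delta)
Deepest common ancestor (LCA) = Beta

Answer: Beta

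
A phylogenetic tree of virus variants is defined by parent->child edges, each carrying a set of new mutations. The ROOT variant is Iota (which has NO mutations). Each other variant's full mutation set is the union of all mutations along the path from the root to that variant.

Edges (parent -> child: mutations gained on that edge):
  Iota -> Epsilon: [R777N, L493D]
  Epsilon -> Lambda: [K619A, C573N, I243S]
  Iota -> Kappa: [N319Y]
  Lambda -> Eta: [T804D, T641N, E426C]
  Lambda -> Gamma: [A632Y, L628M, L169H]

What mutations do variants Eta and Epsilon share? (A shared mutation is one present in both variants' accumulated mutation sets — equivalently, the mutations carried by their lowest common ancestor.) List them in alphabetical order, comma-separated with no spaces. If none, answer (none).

Answer: L493D,R777N

Derivation:
Accumulating mutations along path to Eta:
  At Iota: gained [] -> total []
  At Epsilon: gained ['R777N', 'L493D'] -> total ['L493D', 'R777N']
  At Lambda: gained ['K619A', 'C573N', 'I243S'] -> total ['C573N', 'I243S', 'K619A', 'L493D', 'R777N']
  At Eta: gained ['T804D', 'T641N', 'E426C'] -> total ['C573N', 'E426C', 'I243S', 'K619A', 'L493D', 'R777N', 'T641N', 'T804D']
Mutations(Eta) = ['C573N', 'E426C', 'I243S', 'K619A', 'L493D', 'R777N', 'T641N', 'T804D']
Accumulating mutations along path to Epsilon:
  At Iota: gained [] -> total []
  At Epsilon: gained ['R777N', 'L493D'] -> total ['L493D', 'R777N']
Mutations(Epsilon) = ['L493D', 'R777N']
Intersection: ['C573N', 'E426C', 'I243S', 'K619A', 'L493D', 'R777N', 'T641N', 'T804D'] ∩ ['L493D', 'R777N'] = ['L493D', 'R777N']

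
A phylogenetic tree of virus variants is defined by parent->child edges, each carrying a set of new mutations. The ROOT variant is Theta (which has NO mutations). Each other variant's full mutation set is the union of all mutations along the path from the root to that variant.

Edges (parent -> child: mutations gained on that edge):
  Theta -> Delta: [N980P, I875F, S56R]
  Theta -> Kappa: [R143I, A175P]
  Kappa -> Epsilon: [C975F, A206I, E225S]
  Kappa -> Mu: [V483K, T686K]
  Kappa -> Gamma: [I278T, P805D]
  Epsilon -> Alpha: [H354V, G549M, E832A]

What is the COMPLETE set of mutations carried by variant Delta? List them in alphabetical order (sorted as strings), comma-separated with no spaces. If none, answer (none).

Answer: I875F,N980P,S56R

Derivation:
At Theta: gained [] -> total []
At Delta: gained ['N980P', 'I875F', 'S56R'] -> total ['I875F', 'N980P', 'S56R']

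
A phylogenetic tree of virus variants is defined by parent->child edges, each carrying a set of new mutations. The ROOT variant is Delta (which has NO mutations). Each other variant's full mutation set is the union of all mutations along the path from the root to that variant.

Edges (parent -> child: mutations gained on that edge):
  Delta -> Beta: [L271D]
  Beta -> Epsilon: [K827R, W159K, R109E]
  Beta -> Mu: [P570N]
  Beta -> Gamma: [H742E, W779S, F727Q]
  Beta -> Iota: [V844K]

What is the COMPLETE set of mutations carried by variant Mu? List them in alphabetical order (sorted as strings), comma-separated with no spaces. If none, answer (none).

Answer: L271D,P570N

Derivation:
At Delta: gained [] -> total []
At Beta: gained ['L271D'] -> total ['L271D']
At Mu: gained ['P570N'] -> total ['L271D', 'P570N']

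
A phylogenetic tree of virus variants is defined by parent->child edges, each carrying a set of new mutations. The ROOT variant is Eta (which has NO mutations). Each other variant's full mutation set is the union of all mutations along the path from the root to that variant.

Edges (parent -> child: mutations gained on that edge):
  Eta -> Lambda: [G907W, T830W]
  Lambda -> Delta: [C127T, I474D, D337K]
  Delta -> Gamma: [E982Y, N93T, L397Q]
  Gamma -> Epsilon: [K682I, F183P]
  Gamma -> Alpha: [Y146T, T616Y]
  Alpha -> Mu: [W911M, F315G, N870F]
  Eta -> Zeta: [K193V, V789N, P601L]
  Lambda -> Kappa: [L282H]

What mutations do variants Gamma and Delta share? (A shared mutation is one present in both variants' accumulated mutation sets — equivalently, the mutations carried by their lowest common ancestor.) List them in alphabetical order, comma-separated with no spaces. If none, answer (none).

Answer: C127T,D337K,G907W,I474D,T830W

Derivation:
Accumulating mutations along path to Gamma:
  At Eta: gained [] -> total []
  At Lambda: gained ['G907W', 'T830W'] -> total ['G907W', 'T830W']
  At Delta: gained ['C127T', 'I474D', 'D337K'] -> total ['C127T', 'D337K', 'G907W', 'I474D', 'T830W']
  At Gamma: gained ['E982Y', 'N93T', 'L397Q'] -> total ['C127T', 'D337K', 'E982Y', 'G907W', 'I474D', 'L397Q', 'N93T', 'T830W']
Mutations(Gamma) = ['C127T', 'D337K', 'E982Y', 'G907W', 'I474D', 'L397Q', 'N93T', 'T830W']
Accumulating mutations along path to Delta:
  At Eta: gained [] -> total []
  At Lambda: gained ['G907W', 'T830W'] -> total ['G907W', 'T830W']
  At Delta: gained ['C127T', 'I474D', 'D337K'] -> total ['C127T', 'D337K', 'G907W', 'I474D', 'T830W']
Mutations(Delta) = ['C127T', 'D337K', 'G907W', 'I474D', 'T830W']
Intersection: ['C127T', 'D337K', 'E982Y', 'G907W', 'I474D', 'L397Q', 'N93T', 'T830W'] ∩ ['C127T', 'D337K', 'G907W', 'I474D', 'T830W'] = ['C127T', 'D337K', 'G907W', 'I474D', 'T830W']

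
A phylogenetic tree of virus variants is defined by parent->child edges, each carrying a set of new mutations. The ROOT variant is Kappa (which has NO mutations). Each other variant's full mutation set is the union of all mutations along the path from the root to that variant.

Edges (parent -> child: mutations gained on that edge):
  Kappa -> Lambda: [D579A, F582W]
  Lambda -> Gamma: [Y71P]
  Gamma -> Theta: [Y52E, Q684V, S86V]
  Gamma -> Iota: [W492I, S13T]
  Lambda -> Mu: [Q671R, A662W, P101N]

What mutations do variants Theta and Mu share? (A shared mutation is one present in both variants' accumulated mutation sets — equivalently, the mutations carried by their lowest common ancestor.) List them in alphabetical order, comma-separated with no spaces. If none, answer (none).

Answer: D579A,F582W

Derivation:
Accumulating mutations along path to Theta:
  At Kappa: gained [] -> total []
  At Lambda: gained ['D579A', 'F582W'] -> total ['D579A', 'F582W']
  At Gamma: gained ['Y71P'] -> total ['D579A', 'F582W', 'Y71P']
  At Theta: gained ['Y52E', 'Q684V', 'S86V'] -> total ['D579A', 'F582W', 'Q684V', 'S86V', 'Y52E', 'Y71P']
Mutations(Theta) = ['D579A', 'F582W', 'Q684V', 'S86V', 'Y52E', 'Y71P']
Accumulating mutations along path to Mu:
  At Kappa: gained [] -> total []
  At Lambda: gained ['D579A', 'F582W'] -> total ['D579A', 'F582W']
  At Mu: gained ['Q671R', 'A662W', 'P101N'] -> total ['A662W', 'D579A', 'F582W', 'P101N', 'Q671R']
Mutations(Mu) = ['A662W', 'D579A', 'F582W', 'P101N', 'Q671R']
Intersection: ['D579A', 'F582W', 'Q684V', 'S86V', 'Y52E', 'Y71P'] ∩ ['A662W', 'D579A', 'F582W', 'P101N', 'Q671R'] = ['D579A', 'F582W']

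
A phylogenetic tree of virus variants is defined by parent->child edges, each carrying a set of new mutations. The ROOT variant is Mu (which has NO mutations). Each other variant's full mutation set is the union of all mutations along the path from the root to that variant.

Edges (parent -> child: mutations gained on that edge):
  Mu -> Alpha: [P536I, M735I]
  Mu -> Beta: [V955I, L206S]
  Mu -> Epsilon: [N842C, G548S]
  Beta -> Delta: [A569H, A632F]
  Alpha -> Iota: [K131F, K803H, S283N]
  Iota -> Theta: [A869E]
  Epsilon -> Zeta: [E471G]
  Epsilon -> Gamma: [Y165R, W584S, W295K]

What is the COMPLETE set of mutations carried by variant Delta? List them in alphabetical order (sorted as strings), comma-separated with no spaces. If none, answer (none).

Answer: A569H,A632F,L206S,V955I

Derivation:
At Mu: gained [] -> total []
At Beta: gained ['V955I', 'L206S'] -> total ['L206S', 'V955I']
At Delta: gained ['A569H', 'A632F'] -> total ['A569H', 'A632F', 'L206S', 'V955I']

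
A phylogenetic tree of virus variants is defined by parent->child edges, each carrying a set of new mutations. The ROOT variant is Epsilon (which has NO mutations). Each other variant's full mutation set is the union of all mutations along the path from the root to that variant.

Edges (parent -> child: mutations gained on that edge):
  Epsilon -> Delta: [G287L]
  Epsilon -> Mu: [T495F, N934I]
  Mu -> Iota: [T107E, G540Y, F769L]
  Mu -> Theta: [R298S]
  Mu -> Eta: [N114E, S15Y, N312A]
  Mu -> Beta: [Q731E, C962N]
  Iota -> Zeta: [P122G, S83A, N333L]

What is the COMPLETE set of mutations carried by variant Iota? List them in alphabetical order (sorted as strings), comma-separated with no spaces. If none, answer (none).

Answer: F769L,G540Y,N934I,T107E,T495F

Derivation:
At Epsilon: gained [] -> total []
At Mu: gained ['T495F', 'N934I'] -> total ['N934I', 'T495F']
At Iota: gained ['T107E', 'G540Y', 'F769L'] -> total ['F769L', 'G540Y', 'N934I', 'T107E', 'T495F']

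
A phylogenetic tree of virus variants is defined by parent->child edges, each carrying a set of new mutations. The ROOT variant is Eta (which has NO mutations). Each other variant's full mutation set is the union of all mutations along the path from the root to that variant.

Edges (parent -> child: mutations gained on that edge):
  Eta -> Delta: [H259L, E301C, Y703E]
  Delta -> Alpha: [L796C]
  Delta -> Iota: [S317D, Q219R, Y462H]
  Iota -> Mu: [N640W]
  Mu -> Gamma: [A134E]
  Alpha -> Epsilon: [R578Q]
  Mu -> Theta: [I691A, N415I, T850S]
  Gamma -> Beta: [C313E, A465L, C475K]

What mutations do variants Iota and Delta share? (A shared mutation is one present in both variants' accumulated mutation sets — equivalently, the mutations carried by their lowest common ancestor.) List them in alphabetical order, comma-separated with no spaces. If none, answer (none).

Accumulating mutations along path to Iota:
  At Eta: gained [] -> total []
  At Delta: gained ['H259L', 'E301C', 'Y703E'] -> total ['E301C', 'H259L', 'Y703E']
  At Iota: gained ['S317D', 'Q219R', 'Y462H'] -> total ['E301C', 'H259L', 'Q219R', 'S317D', 'Y462H', 'Y703E']
Mutations(Iota) = ['E301C', 'H259L', 'Q219R', 'S317D', 'Y462H', 'Y703E']
Accumulating mutations along path to Delta:
  At Eta: gained [] -> total []
  At Delta: gained ['H259L', 'E301C', 'Y703E'] -> total ['E301C', 'H259L', 'Y703E']
Mutations(Delta) = ['E301C', 'H259L', 'Y703E']
Intersection: ['E301C', 'H259L', 'Q219R', 'S317D', 'Y462H', 'Y703E'] ∩ ['E301C', 'H259L', 'Y703E'] = ['E301C', 'H259L', 'Y703E']

Answer: E301C,H259L,Y703E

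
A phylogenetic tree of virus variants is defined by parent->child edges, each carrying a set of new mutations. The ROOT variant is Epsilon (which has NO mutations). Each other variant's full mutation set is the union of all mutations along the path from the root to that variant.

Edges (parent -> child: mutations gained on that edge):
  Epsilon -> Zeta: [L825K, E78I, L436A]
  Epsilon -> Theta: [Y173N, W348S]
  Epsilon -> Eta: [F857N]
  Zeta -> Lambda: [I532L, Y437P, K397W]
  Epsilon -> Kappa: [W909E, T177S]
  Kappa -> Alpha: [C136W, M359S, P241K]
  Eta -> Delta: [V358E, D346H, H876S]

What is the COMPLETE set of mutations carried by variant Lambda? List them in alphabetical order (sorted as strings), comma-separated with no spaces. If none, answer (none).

At Epsilon: gained [] -> total []
At Zeta: gained ['L825K', 'E78I', 'L436A'] -> total ['E78I', 'L436A', 'L825K']
At Lambda: gained ['I532L', 'Y437P', 'K397W'] -> total ['E78I', 'I532L', 'K397W', 'L436A', 'L825K', 'Y437P']

Answer: E78I,I532L,K397W,L436A,L825K,Y437P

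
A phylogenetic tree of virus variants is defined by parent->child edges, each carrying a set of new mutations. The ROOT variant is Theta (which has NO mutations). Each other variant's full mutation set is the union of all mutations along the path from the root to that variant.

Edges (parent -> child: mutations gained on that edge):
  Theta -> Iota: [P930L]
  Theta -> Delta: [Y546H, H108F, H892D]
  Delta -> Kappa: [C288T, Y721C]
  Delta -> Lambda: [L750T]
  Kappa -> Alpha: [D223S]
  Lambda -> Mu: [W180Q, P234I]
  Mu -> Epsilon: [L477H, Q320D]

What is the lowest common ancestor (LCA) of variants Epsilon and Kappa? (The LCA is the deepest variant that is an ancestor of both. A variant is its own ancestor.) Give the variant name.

Path from root to Epsilon: Theta -> Delta -> Lambda -> Mu -> Epsilon
  ancestors of Epsilon: {Theta, Delta, Lambda, Mu, Epsilon}
Path from root to Kappa: Theta -> Delta -> Kappa
  ancestors of Kappa: {Theta, Delta, Kappa}
Common ancestors: {Theta, Delta}
Walk up from Kappa: Kappa (not in ancestors of Epsilon), Delta (in ancestors of Epsilon), Theta (in ancestors of Epsilon)
Deepest common ancestor (LCA) = Delta

Answer: Delta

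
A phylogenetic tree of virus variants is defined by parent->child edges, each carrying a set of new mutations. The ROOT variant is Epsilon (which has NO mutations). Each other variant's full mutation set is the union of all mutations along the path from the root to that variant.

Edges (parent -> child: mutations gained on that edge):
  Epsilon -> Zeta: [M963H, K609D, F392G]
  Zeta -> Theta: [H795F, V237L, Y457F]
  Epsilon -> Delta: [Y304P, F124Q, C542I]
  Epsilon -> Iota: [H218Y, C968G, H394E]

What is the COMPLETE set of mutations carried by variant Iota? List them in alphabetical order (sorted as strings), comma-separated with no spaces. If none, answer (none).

Answer: C968G,H218Y,H394E

Derivation:
At Epsilon: gained [] -> total []
At Iota: gained ['H218Y', 'C968G', 'H394E'] -> total ['C968G', 'H218Y', 'H394E']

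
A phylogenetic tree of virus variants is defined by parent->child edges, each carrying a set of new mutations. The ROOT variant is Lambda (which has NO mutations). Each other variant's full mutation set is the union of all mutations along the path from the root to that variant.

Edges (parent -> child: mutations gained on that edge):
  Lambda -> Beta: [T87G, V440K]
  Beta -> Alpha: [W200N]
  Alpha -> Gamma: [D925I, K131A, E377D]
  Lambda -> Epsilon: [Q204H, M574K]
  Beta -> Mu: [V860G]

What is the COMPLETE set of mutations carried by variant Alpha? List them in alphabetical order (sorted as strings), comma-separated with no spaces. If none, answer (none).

Answer: T87G,V440K,W200N

Derivation:
At Lambda: gained [] -> total []
At Beta: gained ['T87G', 'V440K'] -> total ['T87G', 'V440K']
At Alpha: gained ['W200N'] -> total ['T87G', 'V440K', 'W200N']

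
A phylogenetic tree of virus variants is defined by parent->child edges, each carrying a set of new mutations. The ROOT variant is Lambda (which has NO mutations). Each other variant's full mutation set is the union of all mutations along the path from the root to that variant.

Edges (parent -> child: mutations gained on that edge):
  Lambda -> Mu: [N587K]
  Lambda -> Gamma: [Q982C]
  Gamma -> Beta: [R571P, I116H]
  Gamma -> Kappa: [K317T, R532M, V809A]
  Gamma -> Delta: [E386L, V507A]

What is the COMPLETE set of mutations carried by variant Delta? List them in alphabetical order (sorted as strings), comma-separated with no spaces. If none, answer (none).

At Lambda: gained [] -> total []
At Gamma: gained ['Q982C'] -> total ['Q982C']
At Delta: gained ['E386L', 'V507A'] -> total ['E386L', 'Q982C', 'V507A']

Answer: E386L,Q982C,V507A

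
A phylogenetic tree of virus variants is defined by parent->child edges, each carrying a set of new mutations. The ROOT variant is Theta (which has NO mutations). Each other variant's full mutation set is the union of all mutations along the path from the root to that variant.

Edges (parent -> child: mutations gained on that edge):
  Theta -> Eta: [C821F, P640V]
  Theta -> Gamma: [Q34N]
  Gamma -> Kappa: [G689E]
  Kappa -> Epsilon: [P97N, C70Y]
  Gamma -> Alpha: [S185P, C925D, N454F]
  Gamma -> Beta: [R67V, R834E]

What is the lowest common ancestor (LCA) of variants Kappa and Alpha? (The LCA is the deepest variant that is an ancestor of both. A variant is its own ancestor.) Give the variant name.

Path from root to Kappa: Theta -> Gamma -> Kappa
  ancestors of Kappa: {Theta, Gamma, Kappa}
Path from root to Alpha: Theta -> Gamma -> Alpha
  ancestors of Alpha: {Theta, Gamma, Alpha}
Common ancestors: {Theta, Gamma}
Walk up from Alpha: Alpha (not in ancestors of Kappa), Gamma (in ancestors of Kappa), Theta (in ancestors of Kappa)
Deepest common ancestor (LCA) = Gamma

Answer: Gamma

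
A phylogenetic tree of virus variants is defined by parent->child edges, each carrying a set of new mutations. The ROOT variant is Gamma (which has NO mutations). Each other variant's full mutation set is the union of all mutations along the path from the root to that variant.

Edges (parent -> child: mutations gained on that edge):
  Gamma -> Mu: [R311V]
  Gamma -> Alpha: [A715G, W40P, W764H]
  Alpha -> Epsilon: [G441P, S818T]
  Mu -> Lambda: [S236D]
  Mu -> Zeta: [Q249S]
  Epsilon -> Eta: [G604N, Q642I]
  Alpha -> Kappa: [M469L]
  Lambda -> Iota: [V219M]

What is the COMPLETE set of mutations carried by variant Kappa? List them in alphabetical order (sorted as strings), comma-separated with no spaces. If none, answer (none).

At Gamma: gained [] -> total []
At Alpha: gained ['A715G', 'W40P', 'W764H'] -> total ['A715G', 'W40P', 'W764H']
At Kappa: gained ['M469L'] -> total ['A715G', 'M469L', 'W40P', 'W764H']

Answer: A715G,M469L,W40P,W764H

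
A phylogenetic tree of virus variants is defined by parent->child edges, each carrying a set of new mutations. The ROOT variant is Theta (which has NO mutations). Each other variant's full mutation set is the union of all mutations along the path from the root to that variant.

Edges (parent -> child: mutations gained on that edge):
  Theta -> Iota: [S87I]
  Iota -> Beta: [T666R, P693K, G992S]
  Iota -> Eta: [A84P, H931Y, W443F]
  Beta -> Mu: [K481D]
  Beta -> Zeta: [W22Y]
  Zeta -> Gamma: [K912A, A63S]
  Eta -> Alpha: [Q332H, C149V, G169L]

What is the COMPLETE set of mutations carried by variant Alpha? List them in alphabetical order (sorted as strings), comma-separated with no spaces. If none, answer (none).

Answer: A84P,C149V,G169L,H931Y,Q332H,S87I,W443F

Derivation:
At Theta: gained [] -> total []
At Iota: gained ['S87I'] -> total ['S87I']
At Eta: gained ['A84P', 'H931Y', 'W443F'] -> total ['A84P', 'H931Y', 'S87I', 'W443F']
At Alpha: gained ['Q332H', 'C149V', 'G169L'] -> total ['A84P', 'C149V', 'G169L', 'H931Y', 'Q332H', 'S87I', 'W443F']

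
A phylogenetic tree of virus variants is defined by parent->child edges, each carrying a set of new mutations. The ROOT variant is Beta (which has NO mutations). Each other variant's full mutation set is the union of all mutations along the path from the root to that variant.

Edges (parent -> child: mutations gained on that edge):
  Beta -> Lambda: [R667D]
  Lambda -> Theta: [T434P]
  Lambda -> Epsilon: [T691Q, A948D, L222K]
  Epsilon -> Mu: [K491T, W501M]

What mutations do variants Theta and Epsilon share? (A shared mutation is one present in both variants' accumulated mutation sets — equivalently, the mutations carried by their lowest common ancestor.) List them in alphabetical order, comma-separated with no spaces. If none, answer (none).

Accumulating mutations along path to Theta:
  At Beta: gained [] -> total []
  At Lambda: gained ['R667D'] -> total ['R667D']
  At Theta: gained ['T434P'] -> total ['R667D', 'T434P']
Mutations(Theta) = ['R667D', 'T434P']
Accumulating mutations along path to Epsilon:
  At Beta: gained [] -> total []
  At Lambda: gained ['R667D'] -> total ['R667D']
  At Epsilon: gained ['T691Q', 'A948D', 'L222K'] -> total ['A948D', 'L222K', 'R667D', 'T691Q']
Mutations(Epsilon) = ['A948D', 'L222K', 'R667D', 'T691Q']
Intersection: ['R667D', 'T434P'] ∩ ['A948D', 'L222K', 'R667D', 'T691Q'] = ['R667D']

Answer: R667D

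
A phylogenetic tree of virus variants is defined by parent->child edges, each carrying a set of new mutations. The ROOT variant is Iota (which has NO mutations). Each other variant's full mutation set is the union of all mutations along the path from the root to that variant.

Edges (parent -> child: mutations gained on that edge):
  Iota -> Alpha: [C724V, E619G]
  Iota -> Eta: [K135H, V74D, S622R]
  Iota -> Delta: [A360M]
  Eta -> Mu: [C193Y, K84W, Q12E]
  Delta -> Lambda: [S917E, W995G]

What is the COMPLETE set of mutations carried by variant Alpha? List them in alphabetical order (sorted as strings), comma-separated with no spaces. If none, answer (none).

At Iota: gained [] -> total []
At Alpha: gained ['C724V', 'E619G'] -> total ['C724V', 'E619G']

Answer: C724V,E619G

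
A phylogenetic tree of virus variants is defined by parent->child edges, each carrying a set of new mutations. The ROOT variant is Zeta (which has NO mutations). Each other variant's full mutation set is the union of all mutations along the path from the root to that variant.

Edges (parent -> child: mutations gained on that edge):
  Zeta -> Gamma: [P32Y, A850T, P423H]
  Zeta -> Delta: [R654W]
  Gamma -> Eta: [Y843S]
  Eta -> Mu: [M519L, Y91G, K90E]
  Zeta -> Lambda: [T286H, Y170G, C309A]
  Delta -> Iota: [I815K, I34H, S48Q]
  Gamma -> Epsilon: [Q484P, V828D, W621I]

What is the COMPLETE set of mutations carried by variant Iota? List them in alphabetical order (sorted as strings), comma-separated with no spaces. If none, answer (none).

Answer: I34H,I815K,R654W,S48Q

Derivation:
At Zeta: gained [] -> total []
At Delta: gained ['R654W'] -> total ['R654W']
At Iota: gained ['I815K', 'I34H', 'S48Q'] -> total ['I34H', 'I815K', 'R654W', 'S48Q']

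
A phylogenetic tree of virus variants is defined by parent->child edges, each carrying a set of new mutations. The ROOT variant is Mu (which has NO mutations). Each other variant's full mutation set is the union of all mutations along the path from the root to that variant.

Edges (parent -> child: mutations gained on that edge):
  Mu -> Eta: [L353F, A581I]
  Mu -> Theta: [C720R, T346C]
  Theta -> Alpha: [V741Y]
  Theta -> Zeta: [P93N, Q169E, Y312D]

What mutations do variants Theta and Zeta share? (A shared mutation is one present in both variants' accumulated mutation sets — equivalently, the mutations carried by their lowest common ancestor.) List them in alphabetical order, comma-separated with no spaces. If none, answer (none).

Accumulating mutations along path to Theta:
  At Mu: gained [] -> total []
  At Theta: gained ['C720R', 'T346C'] -> total ['C720R', 'T346C']
Mutations(Theta) = ['C720R', 'T346C']
Accumulating mutations along path to Zeta:
  At Mu: gained [] -> total []
  At Theta: gained ['C720R', 'T346C'] -> total ['C720R', 'T346C']
  At Zeta: gained ['P93N', 'Q169E', 'Y312D'] -> total ['C720R', 'P93N', 'Q169E', 'T346C', 'Y312D']
Mutations(Zeta) = ['C720R', 'P93N', 'Q169E', 'T346C', 'Y312D']
Intersection: ['C720R', 'T346C'] ∩ ['C720R', 'P93N', 'Q169E', 'T346C', 'Y312D'] = ['C720R', 'T346C']

Answer: C720R,T346C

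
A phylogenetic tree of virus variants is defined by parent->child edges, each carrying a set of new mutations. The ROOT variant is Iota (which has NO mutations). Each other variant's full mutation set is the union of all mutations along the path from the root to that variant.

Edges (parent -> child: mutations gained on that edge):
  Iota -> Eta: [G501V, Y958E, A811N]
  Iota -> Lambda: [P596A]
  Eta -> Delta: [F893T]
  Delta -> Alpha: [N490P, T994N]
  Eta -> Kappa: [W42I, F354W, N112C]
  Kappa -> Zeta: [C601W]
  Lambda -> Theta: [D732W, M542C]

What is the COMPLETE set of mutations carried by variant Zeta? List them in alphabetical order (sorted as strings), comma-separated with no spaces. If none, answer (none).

Answer: A811N,C601W,F354W,G501V,N112C,W42I,Y958E

Derivation:
At Iota: gained [] -> total []
At Eta: gained ['G501V', 'Y958E', 'A811N'] -> total ['A811N', 'G501V', 'Y958E']
At Kappa: gained ['W42I', 'F354W', 'N112C'] -> total ['A811N', 'F354W', 'G501V', 'N112C', 'W42I', 'Y958E']
At Zeta: gained ['C601W'] -> total ['A811N', 'C601W', 'F354W', 'G501V', 'N112C', 'W42I', 'Y958E']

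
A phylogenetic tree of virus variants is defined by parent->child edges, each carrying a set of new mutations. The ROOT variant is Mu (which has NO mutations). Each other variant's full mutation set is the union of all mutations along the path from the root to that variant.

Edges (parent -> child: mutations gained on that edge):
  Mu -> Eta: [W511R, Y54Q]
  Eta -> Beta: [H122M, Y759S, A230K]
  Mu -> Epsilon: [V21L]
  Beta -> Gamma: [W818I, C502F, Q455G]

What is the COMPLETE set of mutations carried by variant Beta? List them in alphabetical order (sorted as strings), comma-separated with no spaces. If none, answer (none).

Answer: A230K,H122M,W511R,Y54Q,Y759S

Derivation:
At Mu: gained [] -> total []
At Eta: gained ['W511R', 'Y54Q'] -> total ['W511R', 'Y54Q']
At Beta: gained ['H122M', 'Y759S', 'A230K'] -> total ['A230K', 'H122M', 'W511R', 'Y54Q', 'Y759S']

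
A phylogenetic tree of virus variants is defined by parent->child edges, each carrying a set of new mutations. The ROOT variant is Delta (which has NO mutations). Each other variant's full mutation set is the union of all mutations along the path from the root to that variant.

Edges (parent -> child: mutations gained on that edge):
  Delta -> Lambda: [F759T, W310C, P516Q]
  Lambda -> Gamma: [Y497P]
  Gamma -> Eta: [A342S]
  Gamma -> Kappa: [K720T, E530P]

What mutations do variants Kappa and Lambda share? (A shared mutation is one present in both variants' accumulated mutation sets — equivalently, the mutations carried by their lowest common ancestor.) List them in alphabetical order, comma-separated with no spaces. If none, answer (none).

Answer: F759T,P516Q,W310C

Derivation:
Accumulating mutations along path to Kappa:
  At Delta: gained [] -> total []
  At Lambda: gained ['F759T', 'W310C', 'P516Q'] -> total ['F759T', 'P516Q', 'W310C']
  At Gamma: gained ['Y497P'] -> total ['F759T', 'P516Q', 'W310C', 'Y497P']
  At Kappa: gained ['K720T', 'E530P'] -> total ['E530P', 'F759T', 'K720T', 'P516Q', 'W310C', 'Y497P']
Mutations(Kappa) = ['E530P', 'F759T', 'K720T', 'P516Q', 'W310C', 'Y497P']
Accumulating mutations along path to Lambda:
  At Delta: gained [] -> total []
  At Lambda: gained ['F759T', 'W310C', 'P516Q'] -> total ['F759T', 'P516Q', 'W310C']
Mutations(Lambda) = ['F759T', 'P516Q', 'W310C']
Intersection: ['E530P', 'F759T', 'K720T', 'P516Q', 'W310C', 'Y497P'] ∩ ['F759T', 'P516Q', 'W310C'] = ['F759T', 'P516Q', 'W310C']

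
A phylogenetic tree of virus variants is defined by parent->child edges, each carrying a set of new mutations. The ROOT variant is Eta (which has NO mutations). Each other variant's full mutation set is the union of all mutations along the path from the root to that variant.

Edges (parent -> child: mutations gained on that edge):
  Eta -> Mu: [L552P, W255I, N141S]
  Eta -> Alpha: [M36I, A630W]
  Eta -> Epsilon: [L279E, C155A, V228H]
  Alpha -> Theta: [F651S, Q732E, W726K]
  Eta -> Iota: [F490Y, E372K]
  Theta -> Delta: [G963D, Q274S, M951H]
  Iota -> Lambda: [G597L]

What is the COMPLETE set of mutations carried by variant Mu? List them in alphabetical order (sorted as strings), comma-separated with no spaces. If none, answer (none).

Answer: L552P,N141S,W255I

Derivation:
At Eta: gained [] -> total []
At Mu: gained ['L552P', 'W255I', 'N141S'] -> total ['L552P', 'N141S', 'W255I']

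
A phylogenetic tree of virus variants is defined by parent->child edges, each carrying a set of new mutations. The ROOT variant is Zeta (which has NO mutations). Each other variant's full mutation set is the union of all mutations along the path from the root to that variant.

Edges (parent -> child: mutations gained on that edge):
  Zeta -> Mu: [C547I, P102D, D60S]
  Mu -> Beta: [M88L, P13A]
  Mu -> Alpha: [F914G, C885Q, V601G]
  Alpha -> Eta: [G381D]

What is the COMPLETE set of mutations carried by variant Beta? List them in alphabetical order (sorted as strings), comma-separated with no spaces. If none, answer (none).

At Zeta: gained [] -> total []
At Mu: gained ['C547I', 'P102D', 'D60S'] -> total ['C547I', 'D60S', 'P102D']
At Beta: gained ['M88L', 'P13A'] -> total ['C547I', 'D60S', 'M88L', 'P102D', 'P13A']

Answer: C547I,D60S,M88L,P102D,P13A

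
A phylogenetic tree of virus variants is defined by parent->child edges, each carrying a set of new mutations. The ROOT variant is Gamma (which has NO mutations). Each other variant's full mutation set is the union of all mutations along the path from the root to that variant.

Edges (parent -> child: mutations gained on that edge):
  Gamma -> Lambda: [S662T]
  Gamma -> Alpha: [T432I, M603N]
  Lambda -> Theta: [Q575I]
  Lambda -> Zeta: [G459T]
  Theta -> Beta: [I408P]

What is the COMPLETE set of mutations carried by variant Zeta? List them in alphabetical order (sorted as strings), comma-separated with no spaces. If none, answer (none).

At Gamma: gained [] -> total []
At Lambda: gained ['S662T'] -> total ['S662T']
At Zeta: gained ['G459T'] -> total ['G459T', 'S662T']

Answer: G459T,S662T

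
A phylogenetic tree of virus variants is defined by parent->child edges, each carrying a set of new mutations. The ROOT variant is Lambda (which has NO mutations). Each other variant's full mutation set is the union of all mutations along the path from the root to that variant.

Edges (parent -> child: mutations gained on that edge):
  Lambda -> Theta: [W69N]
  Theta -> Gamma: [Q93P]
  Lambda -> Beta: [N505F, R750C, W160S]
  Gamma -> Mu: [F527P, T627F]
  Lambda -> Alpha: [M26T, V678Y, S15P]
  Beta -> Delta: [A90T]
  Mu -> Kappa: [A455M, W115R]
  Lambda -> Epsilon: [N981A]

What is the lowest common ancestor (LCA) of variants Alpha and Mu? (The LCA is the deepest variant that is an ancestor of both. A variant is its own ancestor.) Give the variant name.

Path from root to Alpha: Lambda -> Alpha
  ancestors of Alpha: {Lambda, Alpha}
Path from root to Mu: Lambda -> Theta -> Gamma -> Mu
  ancestors of Mu: {Lambda, Theta, Gamma, Mu}
Common ancestors: {Lambda}
Walk up from Mu: Mu (not in ancestors of Alpha), Gamma (not in ancestors of Alpha), Theta (not in ancestors of Alpha), Lambda (in ancestors of Alpha)
Deepest common ancestor (LCA) = Lambda

Answer: Lambda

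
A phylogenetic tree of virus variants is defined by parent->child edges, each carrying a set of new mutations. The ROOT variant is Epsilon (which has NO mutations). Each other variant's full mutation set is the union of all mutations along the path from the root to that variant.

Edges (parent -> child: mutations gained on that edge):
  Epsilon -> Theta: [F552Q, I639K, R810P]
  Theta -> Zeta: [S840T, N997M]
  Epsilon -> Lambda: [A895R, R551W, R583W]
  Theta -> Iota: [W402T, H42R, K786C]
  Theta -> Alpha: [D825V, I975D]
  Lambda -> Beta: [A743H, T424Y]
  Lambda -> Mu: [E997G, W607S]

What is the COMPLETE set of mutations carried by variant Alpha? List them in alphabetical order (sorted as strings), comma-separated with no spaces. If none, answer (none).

At Epsilon: gained [] -> total []
At Theta: gained ['F552Q', 'I639K', 'R810P'] -> total ['F552Q', 'I639K', 'R810P']
At Alpha: gained ['D825V', 'I975D'] -> total ['D825V', 'F552Q', 'I639K', 'I975D', 'R810P']

Answer: D825V,F552Q,I639K,I975D,R810P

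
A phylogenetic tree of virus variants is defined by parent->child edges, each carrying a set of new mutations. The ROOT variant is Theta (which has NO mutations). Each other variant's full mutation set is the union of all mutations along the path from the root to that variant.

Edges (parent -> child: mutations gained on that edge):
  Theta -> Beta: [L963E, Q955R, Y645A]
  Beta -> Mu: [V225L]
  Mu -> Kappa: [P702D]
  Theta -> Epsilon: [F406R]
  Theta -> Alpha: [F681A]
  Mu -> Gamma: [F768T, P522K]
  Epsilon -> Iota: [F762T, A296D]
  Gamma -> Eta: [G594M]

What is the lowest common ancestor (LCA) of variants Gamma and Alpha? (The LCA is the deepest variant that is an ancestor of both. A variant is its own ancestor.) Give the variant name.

Path from root to Gamma: Theta -> Beta -> Mu -> Gamma
  ancestors of Gamma: {Theta, Beta, Mu, Gamma}
Path from root to Alpha: Theta -> Alpha
  ancestors of Alpha: {Theta, Alpha}
Common ancestors: {Theta}
Walk up from Alpha: Alpha (not in ancestors of Gamma), Theta (in ancestors of Gamma)
Deepest common ancestor (LCA) = Theta

Answer: Theta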